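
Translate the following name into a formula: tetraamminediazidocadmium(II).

Ligands: 2 azido (N3, -1), 4 ammine (NH3, neutral). Ligand charge sum = -2.
With Cd in oxidation state +2, the complex ion is [Cd...].

[Cd(N3)2(NH3)4]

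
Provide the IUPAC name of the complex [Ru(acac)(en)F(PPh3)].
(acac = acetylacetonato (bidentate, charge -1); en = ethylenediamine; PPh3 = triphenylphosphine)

There is no counter-ion, so the complex is neutral overall.
Ligand charges: 1×acetylacetonato (-1 each), 1×ethylenediamine (neutral), 1×fluoro (-1 each), 1×triphenylphosphine (neutral); total -2. So Ru + (-2) = 0, giving Ru = +2.
Ligands are named alphabetically: acetylacetonato before ethylenediamine before fluoro before triphenylphosphine.

(acetylacetonato)(ethylenediamine)fluoro(triphenylphosphine)ruthenium(II)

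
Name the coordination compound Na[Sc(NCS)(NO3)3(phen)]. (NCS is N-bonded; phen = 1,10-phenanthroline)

sodium isothiocyanatotrinitrato(1,10-phenanthroline)scandate(III)

The 1 sodium counter-ion carries a total charge of +1, so each complex ion is 1−.
Ligand charges: 3×nitrato (-1 each), 1×isothiocyanato (-1 each), 1×1,10-phenanthroline (neutral); total -4. So Sc + (-4) = 1−, giving Sc = +3.
Ligands are named alphabetically: isothiocyanato before nitrato before phenanthroline.
The complex ion is anionic, so scandium takes the -ate form scandate(III).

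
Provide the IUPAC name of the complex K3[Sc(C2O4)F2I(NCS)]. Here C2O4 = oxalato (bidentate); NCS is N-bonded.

The 3 potassium counter-ions carry a total charge of +3, so each complex ion is 3−.
Ligand charges: 1×oxalato (-2 each), 1×iodo (-1 each), 1×isothiocyanato (-1 each), 2×fluoro (-1 each); total -6. So Sc + (-6) = 3−, giving Sc = +3.
Ligands are named alphabetically: fluoro before iodo before isothiocyanato before oxalato.
The complex ion is anionic, so scandium takes the -ate form scandate(III).

potassium difluoroiodoisothiocyanatooxalatoscandate(III)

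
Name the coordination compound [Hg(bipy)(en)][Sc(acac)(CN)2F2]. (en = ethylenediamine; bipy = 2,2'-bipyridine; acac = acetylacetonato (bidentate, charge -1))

Both ions are complex: the cation is named first with the plain metal name, the anion second with the -ate form; each ion's ligands are alphabetised independently.
Scandium is always +3 in its complexes; the anion's ligand charges sum to -5, so the complex anion is 2−.
A 1:1 salt means the cation carries the equal and opposite charge, 2+.
Cation: ligand charges sum to 0; for the ion to be 2+, Hg = +2.

(2,2'-bipyridine)(ethylenediamine)mercury(II) (acetylacetonato)dicyanodifluoroscandate(III)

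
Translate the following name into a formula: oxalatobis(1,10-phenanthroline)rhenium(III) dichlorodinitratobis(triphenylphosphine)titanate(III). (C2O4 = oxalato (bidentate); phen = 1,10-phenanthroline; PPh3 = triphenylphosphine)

[Re(C2O4)(phen)2][TiCl2(NO3)2(PPh3)2]

Cation [Re…]: ligand charges -2, Re(III) ⇒ ion charge 1+.
Anion [Ti…]: ligand charges -4, Ti(III) ⇒ ion charge 1−.
One 1+ cation balances one 1− anion.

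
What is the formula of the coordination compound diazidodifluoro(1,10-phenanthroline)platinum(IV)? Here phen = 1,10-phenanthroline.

[PtF2(N3)2(phen)]

Ligands: 1 1,10-phenanthroline (phen, neutral), 2 fluoro (F, -1), 2 azido (N3, -1). Ligand charge sum = -4.
With Pt in oxidation state +4, the complex ion is [Pt...].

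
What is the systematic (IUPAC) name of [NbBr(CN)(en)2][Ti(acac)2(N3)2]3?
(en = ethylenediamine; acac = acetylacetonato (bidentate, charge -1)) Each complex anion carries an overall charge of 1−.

The complex anion is given as 1−; its ligand charges sum to -4, so Ti = +3.
With 3 anions per cation, the cation must be 3×1 = 3+.
Cation: ligand charges sum to -2; for the ion to be 3+, Nb = +5.

bromocyanobis(ethylenediamine)niobium(V) bis(acetylacetonato)diazidotitanate(III)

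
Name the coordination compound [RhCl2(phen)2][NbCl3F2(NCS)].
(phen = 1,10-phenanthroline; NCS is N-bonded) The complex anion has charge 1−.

dichlorobis(1,10-phenanthroline)rhodium(III) trichlorodifluoroisothiocyanatoniobate(V)

Both ions are complex: the cation is named first with the plain metal name, the anion second with the -ate form; each ion's ligands are alphabetised independently.
The complex anion is given as 1−; its ligand charges sum to -6, so Nb = +5.
A 1:1 salt means the cation carries the equal and opposite charge, 1+.
Cation: ligand charges sum to -2; for the ion to be 1+, Rh = +3.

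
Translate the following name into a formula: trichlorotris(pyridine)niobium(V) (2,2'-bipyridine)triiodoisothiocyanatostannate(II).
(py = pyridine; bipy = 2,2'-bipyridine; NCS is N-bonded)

[NbCl3(py)3][Sn(bipy)I3(NCS)]

Cation [Nb…]: ligand charges -3, Nb(V) ⇒ ion charge 2+.
Anion [Sn…]: ligand charges -4, Sn(II) ⇒ ion charge 2−.
One 2+ cation balances one 2− anion.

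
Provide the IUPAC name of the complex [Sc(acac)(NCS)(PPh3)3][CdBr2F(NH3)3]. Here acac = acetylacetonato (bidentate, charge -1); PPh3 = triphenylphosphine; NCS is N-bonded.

Scandium is always +3 in its complexes; the cation's ligand charges sum to -2, so the complex cation is 1+.
A 1:1 salt means the anion carries the equal and opposite charge, 1−.
Anion: ligand charges sum to -3; for the ion to be 1−, Cd = +2.

(acetylacetonato)isothiocyanatotris(triphenylphosphine)scandium(III) triamminedibromofluorocadmate(II)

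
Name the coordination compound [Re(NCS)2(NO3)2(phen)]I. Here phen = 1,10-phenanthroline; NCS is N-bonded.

diisothiocyanatodinitrato(1,10-phenanthroline)rhenium(V) iodide

The 1 iodide counter-ion carries a total charge of -1, so each complex ion is 1+.
Ligand charges: 1×1,10-phenanthroline (neutral), 2×nitrato (-1 each), 2×isothiocyanato (-1 each); total -4. So Re + (-4) = 1+, giving Re = +5.
Ligands are named alphabetically: isothiocyanato before nitrato before phenanthroline.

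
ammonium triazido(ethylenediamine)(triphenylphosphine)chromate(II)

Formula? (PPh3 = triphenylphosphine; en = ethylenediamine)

NH4[Cr(en)(N3)3(PPh3)]

Ligands: 3 azido (N3, -1), 1 triphenylphosphine (PPh3, neutral), 1 ethylenediamine (en, neutral). Ligand charge sum = -3.
With Cr in oxidation state +2, the complex ion is [Cr...]^1−.
Charge balance with ammonium (+1) requires 1 complex ion per 1 ammonium.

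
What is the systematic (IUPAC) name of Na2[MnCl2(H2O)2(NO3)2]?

sodium diaquadichlorodinitratomanganate(II)

The 2 sodium counter-ions carry a total charge of +2, so each complex ion is 2−.
Ligand charges: 2×chloro (-1 each), 2×aqua (neutral), 2×nitrato (-1 each); total -4. So Mn + (-4) = 2−, giving Mn = +2.
Ligands are named alphabetically: aqua before chloro before nitrato.
The complex ion is anionic, so manganese takes the -ate form manganate(II).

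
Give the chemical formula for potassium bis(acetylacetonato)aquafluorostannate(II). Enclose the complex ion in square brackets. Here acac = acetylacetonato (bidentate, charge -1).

K[Sn(acac)2F(H2O)]

Ligands: 2 acetylacetonato (acac, -1), 1 fluoro (F, -1), 1 aqua (H2O, neutral). Ligand charge sum = -3.
Charge balance with potassium (+1) requires 1 complex ion per 1 potassium.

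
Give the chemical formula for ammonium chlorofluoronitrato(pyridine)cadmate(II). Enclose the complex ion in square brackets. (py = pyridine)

NH4[CdClF(NO3)(py)]

Ligands: 1 chloro (Cl, -1), 1 fluoro (F, -1), 1 nitrato (NO3, -1), 1 pyridine (py, neutral). Ligand charge sum = -3.
With Cd in oxidation state +2, the complex ion is [Cd...]^1−.
Charge balance with ammonium (+1) requires 1 complex ion per 1 ammonium.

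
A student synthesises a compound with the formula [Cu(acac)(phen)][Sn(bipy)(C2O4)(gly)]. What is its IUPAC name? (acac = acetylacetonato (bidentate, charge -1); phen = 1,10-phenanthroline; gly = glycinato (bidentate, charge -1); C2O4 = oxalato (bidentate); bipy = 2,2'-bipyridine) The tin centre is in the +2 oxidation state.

Both ions are complex: the cation is named first with the plain metal name, the anion second with the -ate form; each ion's ligands are alphabetised independently.
Sn is given as +2; the anion's ligand charges sum to -3, so the complex anion is 1−.
A 1:1 salt means the cation carries the equal and opposite charge, 1+.
Cation: ligand charges sum to -1; for the ion to be 1+, Cu = +2.

(acetylacetonato)(1,10-phenanthroline)copper(II) (2,2'-bipyridine)(glycinato)oxalatostannate(II)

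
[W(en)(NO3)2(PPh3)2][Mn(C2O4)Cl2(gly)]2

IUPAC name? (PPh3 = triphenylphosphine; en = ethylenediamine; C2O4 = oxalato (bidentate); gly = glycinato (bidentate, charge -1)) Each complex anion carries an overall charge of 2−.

Both ions are complex: the cation is named first with the plain metal name, the anion second with the -ate form; each ion's ligands are alphabetised independently.
The complex anion is given as 2−; its ligand charges sum to -5, so Mn = +3.
With 2 anions per cation, the cation must be 2×2 = 4+.
Cation: ligand charges sum to -2; for the ion to be 4+, W = +6.

(ethylenediamine)dinitratobis(triphenylphosphine)tungsten(VI) dichloro(glycinato)oxalatomanganate(III)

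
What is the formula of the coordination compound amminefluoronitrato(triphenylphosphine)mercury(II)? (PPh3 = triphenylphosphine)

[HgF(NH3)(NO3)(PPh3)]

Ligands: 1 triphenylphosphine (PPh3, neutral), 1 ammine (NH3, neutral), 1 fluoro (F, -1), 1 nitrato (NO3, -1). Ligand charge sum = -2.
With Hg in oxidation state +2, the complex ion is [Hg...].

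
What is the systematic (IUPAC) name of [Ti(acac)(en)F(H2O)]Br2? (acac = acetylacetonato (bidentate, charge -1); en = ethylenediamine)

The 2 bromide counter-ions carry a total charge of -2, so each complex ion is 2+.
Ligand charges: 1×aqua (neutral), 1×acetylacetonato (-1 each), 1×fluoro (-1 each), 1×ethylenediamine (neutral); total -2. So Ti + (-2) = 2+, giving Ti = +4.
Ligands are named alphabetically: acetylacetonato before aqua before ethylenediamine before fluoro.

(acetylacetonato)aqua(ethylenediamine)fluorotitanium(IV) bromide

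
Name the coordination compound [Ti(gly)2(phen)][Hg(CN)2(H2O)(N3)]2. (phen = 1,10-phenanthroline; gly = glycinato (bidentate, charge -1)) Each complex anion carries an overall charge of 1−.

bis(glycinato)(1,10-phenanthroline)titanium(IV) aquaazidodicyanomercurate(II)

Both ions are complex: the cation is named first with the plain metal name, the anion second with the -ate form; each ion's ligands are alphabetised independently.
The complex anion is given as 1−; its ligand charges sum to -3, so Hg = +2.
With 2 anions per cation, the cation must be 2×1 = 2+.
Cation: ligand charges sum to -2; for the ion to be 2+, Ti = +4.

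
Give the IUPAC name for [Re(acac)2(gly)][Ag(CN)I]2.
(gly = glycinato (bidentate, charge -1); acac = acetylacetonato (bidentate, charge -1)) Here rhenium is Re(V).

Re is given as +5; the cation's ligand charges sum to -3, so the complex cation is 2+.
With 2 anions per cation, each anion must be 2/2 = 1−.
Anion: ligand charges sum to -2; for the ion to be 1−, Ag = +1.

bis(acetylacetonato)(glycinato)rhenium(V) cyanoiodoargentate(I)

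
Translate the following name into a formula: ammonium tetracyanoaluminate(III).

NH4[Al(CN)4]

Ligands: 4 cyano (CN, -1). Ligand charge sum = -4.
Charge balance with ammonium (+1) requires 1 complex ion per 1 ammonium.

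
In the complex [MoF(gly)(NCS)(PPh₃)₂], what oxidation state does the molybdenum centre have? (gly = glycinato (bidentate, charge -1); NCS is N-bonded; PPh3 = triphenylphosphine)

+3

No counter-ion: the bracketed complex is neutral.
Ligand charges: 1×gly = -1; 1×F = -1; 1×NCS = -1; 2×PPh3 neutral; sum -3.
Mo + (-3) = 0 ⇒ Mo is +3.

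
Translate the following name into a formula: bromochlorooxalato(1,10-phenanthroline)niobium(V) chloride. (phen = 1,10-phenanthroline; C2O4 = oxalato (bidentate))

[NbBr(C2O4)Cl(phen)]Cl

Ligands: 1 bromo (Br, -1), 1 1,10-phenanthroline (phen, neutral), 1 oxalato (C2O4, -2), 1 chloro (Cl, -1). Ligand charge sum = -4.
With Nb in oxidation state +5, the complex ion is [Nb...]^1+.
Charge balance with chloride (-1) requires 1 complex ion per 1 chloride.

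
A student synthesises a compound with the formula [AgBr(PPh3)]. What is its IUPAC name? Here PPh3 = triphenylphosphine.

bromo(triphenylphosphine)silver(I)

There is no counter-ion, so the complex is neutral overall.
Ligand charges: 1×bromo (-1 each), 1×triphenylphosphine (neutral); total -1. So Ag + (-1) = 0, giving Ag = +1.
Ligands are named alphabetically: bromo before triphenylphosphine.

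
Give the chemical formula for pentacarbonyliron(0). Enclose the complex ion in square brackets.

Ligands: 5 carbonyl (CO, neutral). Ligand charge sum = 0.
With Fe in oxidation state 0, the complex ion is [Fe...].

[Fe(CO)5]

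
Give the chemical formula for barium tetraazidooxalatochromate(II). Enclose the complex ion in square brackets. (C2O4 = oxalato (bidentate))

Ba2[Cr(C2O4)(N3)4]

Ligands: 1 oxalato (C2O4, -2), 4 azido (N3, -1). Ligand charge sum = -6.
With Cr in oxidation state +2, the complex ion is [Cr...]^4−.
Charge balance with barium (+2) requires 1 complex ion per 2 barium.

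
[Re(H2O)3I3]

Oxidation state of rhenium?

+3

No counter-ion: the bracketed complex is neutral.
Ligand charges: 3×H2O neutral; 3×I = -3; sum -3.
Re + (-3) = 0 ⇒ Re is +3.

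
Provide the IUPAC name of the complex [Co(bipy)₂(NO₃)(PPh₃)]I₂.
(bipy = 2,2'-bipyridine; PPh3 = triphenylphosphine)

The 2 iodide counter-ions carry a total charge of -2, so each complex ion is 2+.
Ligand charges: 2×2,2'-bipyridine (neutral), 1×nitrato (-1 each), 1×triphenylphosphine (neutral); total -1. So Co + (-1) = 2+, giving Co = +3.
Ligands are named alphabetically: bipyridine before nitrato before triphenylphosphine.

bis(2,2'-bipyridine)nitrato(triphenylphosphine)cobalt(III) iodide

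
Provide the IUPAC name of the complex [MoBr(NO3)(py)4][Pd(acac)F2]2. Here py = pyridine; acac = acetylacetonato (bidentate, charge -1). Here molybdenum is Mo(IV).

bromonitratotetrakis(pyridine)molybdenum(IV) (acetylacetonato)difluoropalladate(II)

Both ions are complex: the cation is named first with the plain metal name, the anion second with the -ate form; each ion's ligands are alphabetised independently.
Mo is given as +4; the cation's ligand charges sum to -2, so the complex cation is 2+.
With 2 anions per cation, each anion must be 2/2 = 1−.
Anion: ligand charges sum to -3; for the ion to be 1−, Pd = +2.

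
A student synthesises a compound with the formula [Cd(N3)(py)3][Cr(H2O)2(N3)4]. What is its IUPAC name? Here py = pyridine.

Cadmium is always +2 in its complexes; the cation's ligand charges sum to -1, so the complex cation is 1+.
A 1:1 salt means the anion carries the equal and opposite charge, 1−.
Anion: ligand charges sum to -4; for the ion to be 1−, Cr = +3.

azidotris(pyridine)cadmium(II) diaquatetraazidochromate(III)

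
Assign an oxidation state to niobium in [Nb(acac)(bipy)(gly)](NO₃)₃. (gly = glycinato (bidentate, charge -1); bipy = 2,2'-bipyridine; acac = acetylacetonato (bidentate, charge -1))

+5

3 nitrate outside the brackets (-1 each) → the complex ion is 3+.
Ligand charges: 1×gly = -1; 1×bipy neutral; 1×acac = -1; sum -2.
Nb + (-2) = 3+ ⇒ Nb is +5.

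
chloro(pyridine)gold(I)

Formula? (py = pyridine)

[AuCl(py)]

Ligands: 1 pyridine (py, neutral), 1 chloro (Cl, -1). Ligand charge sum = -1.
With Au in oxidation state +1, the complex ion is [Au...].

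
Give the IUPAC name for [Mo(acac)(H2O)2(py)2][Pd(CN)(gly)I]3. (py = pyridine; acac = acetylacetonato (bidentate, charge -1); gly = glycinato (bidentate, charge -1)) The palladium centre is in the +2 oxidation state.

Pd is given as +2; the anion's ligand charges sum to -3, so the complex anion is 1−.
With 3 anions per cation, the cation must be 3×1 = 3+.
Cation: ligand charges sum to -1; for the ion to be 3+, Mo = +4.

(acetylacetonato)diaquabis(pyridine)molybdenum(IV) cyano(glycinato)iodopalladate(II)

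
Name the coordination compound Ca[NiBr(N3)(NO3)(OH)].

calcium azidobromohydroxonitratonickelate(II)

The 1 calcium counter-ion carries a total charge of +2, so each complex ion is 2−.
Ligand charges: 1×azido (-1 each), 1×bromo (-1 each), 1×nitrato (-1 each), 1×hydroxo (-1 each); total -4. So Ni + (-4) = 2−, giving Ni = +2.
Ligands are named alphabetically: azido before bromo before hydroxo before nitrato.
The complex ion is anionic, so nickel takes the -ate form nickelate(II).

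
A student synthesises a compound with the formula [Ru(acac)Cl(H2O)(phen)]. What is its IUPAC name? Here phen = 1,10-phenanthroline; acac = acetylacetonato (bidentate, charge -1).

There is no counter-ion, so the complex is neutral overall.
Ligand charges: 1×1,10-phenanthroline (neutral), 1×chloro (-1 each), 1×acetylacetonato (-1 each), 1×aqua (neutral); total -2. So Ru + (-2) = 0, giving Ru = +2.
Ligands are named alphabetically: acetylacetonato before aqua before chloro before phenanthroline.

(acetylacetonato)aquachloro(1,10-phenanthroline)ruthenium(II)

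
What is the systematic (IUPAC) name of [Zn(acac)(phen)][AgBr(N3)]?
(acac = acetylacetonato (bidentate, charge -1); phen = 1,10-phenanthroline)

Zinc is always +2 in its complexes; the cation's ligand charges sum to -1, so the complex cation is 1+.
A 1:1 salt means the anion carries the equal and opposite charge, 1−.
Anion: ligand charges sum to -2; for the ion to be 1−, Ag = +1.

(acetylacetonato)(1,10-phenanthroline)zinc(II) azidobromoargentate(I)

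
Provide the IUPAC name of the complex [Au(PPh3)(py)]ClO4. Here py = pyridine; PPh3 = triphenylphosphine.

The 1 perchlorate counter-ion carries a total charge of -1, so each complex ion is 1+.
Ligand charges: 1×pyridine (neutral), 1×triphenylphosphine (neutral); total 0. So Au + (0) = 1+, giving Au = +1.
Ligands are named alphabetically: pyridine before triphenylphosphine.

(pyridine)(triphenylphosphine)gold(I) perchlorate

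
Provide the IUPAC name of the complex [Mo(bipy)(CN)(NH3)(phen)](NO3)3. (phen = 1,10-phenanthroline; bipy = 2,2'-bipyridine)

ammine(2,2'-bipyridine)cyano(1,10-phenanthroline)molybdenum(IV) nitrate

The 3 nitrate counter-ions carry a total charge of -3, so each complex ion is 3+.
Ligand charges: 1×cyano (-1 each), 1×1,10-phenanthroline (neutral), 1×ammine (neutral), 1×2,2'-bipyridine (neutral); total -1. So Mo + (-1) = 3+, giving Mo = +4.
Ligands are named alphabetically: ammine before bipyridine before cyano before phenanthroline.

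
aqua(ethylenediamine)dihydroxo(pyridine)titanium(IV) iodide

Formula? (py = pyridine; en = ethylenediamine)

[Ti(en)(H2O)(OH)2(py)]I2

Ligands: 1 aqua (H2O, neutral), 1 pyridine (py, neutral), 2 hydroxo (OH, -1), 1 ethylenediamine (en, neutral). Ligand charge sum = -2.
With Ti in oxidation state +4, the complex ion is [Ti...]^2+.
Charge balance with iodide (-1) requires 1 complex ion per 2 iodide.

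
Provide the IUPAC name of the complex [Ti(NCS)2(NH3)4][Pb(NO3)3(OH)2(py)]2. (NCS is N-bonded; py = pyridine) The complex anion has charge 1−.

The complex anion is given as 1−; its ligand charges sum to -5, so Pb = +4.
With 2 anions per cation, the cation must be 2×1 = 2+.
Cation: ligand charges sum to -2; for the ion to be 2+, Ti = +4.

tetraamminediisothiocyanatotitanium(IV) dihydroxotrinitrato(pyridine)plumbate(IV)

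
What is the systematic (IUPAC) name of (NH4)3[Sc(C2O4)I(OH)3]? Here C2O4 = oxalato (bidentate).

The 3 ammonium counter-ions carry a total charge of +3, so each complex ion is 3−.
Ligand charges: 3×hydroxo (-1 each), 1×iodo (-1 each), 1×oxalato (-2 each); total -6. So Sc + (-6) = 3−, giving Sc = +3.
The complex ion is anionic, so scandium takes the -ate form scandate(III).

ammonium trihydroxoiodooxalatoscandate(III)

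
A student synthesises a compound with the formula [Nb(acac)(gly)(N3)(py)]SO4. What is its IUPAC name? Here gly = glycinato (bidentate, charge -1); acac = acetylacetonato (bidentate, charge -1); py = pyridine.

(acetylacetonato)azido(glycinato)(pyridine)niobium(V) sulfate

The 1 sulfate counter-ion carries a total charge of -2, so each complex ion is 2+.
Ligand charges: 1×glycinato (-1 each), 1×acetylacetonato (-1 each), 1×pyridine (neutral), 1×azido (-1 each); total -3. So Nb + (-3) = 2+, giving Nb = +5.
Ligands are named alphabetically: acetylacetonato before azido before glycinato before pyridine.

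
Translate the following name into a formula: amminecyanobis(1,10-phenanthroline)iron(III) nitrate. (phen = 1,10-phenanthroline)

Ligands: 2 1,10-phenanthroline (phen, neutral), 1 ammine (NH3, neutral), 1 cyano (CN, -1). Ligand charge sum = -1.
With Fe in oxidation state +3, the complex ion is [Fe...]^2+.
Charge balance with nitrate (-1) requires 1 complex ion per 2 nitrate.

[Fe(CN)(NH3)(phen)2](NO3)2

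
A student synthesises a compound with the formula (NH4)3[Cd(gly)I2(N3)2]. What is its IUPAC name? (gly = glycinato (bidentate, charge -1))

ammonium diazido(glycinato)diiodocadmate(II)

The 3 ammonium counter-ions carry a total charge of +3, so each complex ion is 3−.
Ligand charges: 1×glycinato (-1 each), 2×azido (-1 each), 2×iodo (-1 each); total -5. So Cd + (-5) = 3−, giving Cd = +2.
The complex ion is anionic, so cadmium takes the -ate form cadmate(II).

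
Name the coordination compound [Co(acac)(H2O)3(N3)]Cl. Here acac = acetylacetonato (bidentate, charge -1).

The 1 chloride counter-ion carries a total charge of -1, so each complex ion is 1+.
Ligand charges: 1×acetylacetonato (-1 each), 3×aqua (neutral), 1×azido (-1 each); total -2. So Co + (-2) = 1+, giving Co = +3.
Ligands are named alphabetically: acetylacetonato before aqua before azido.

(acetylacetonato)triaquaazidocobalt(III) chloride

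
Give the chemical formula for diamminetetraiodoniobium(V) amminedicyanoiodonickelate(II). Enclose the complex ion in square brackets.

Cation [Nb…]: ligand charges -4, Nb(V) ⇒ ion charge 1+.
Anion [Ni…]: ligand charges -3, Ni(II) ⇒ ion charge 1−.

[NbI4(NH3)2][Ni(CN)2I(NH3)]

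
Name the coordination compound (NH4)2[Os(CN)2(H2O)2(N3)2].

The 2 ammonium counter-ions carry a total charge of +2, so each complex ion is 2−.
Ligand charges: 2×cyano (-1 each), 2×aqua (neutral), 2×azido (-1 each); total -4. So Os + (-4) = 2−, giving Os = +2.
Ligands are named alphabetically: aqua before azido before cyano.
The complex ion is anionic, so osmium takes the -ate form osmate(II).

ammonium diaquadiazidodicyanoosmate(II)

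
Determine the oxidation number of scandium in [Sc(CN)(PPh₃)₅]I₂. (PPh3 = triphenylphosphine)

+3

2 iodide outside the brackets (-1 each) → the complex ion is 2+.
Ligand charges: 1×CN = -1; 5×PPh3 neutral; sum -1.
Sc + (-1) = 2+ ⇒ Sc is +3.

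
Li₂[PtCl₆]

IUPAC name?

lithium hexachloroplatinate(IV)

The 2 lithium counter-ions carry a total charge of +2, so each complex ion is 2−.
Ligand charges: 6×chloro (-1 each); total -6. So Pt + (-6) = 2−, giving Pt = +4.
The complex ion is anionic, so platinum takes the -ate form platinate(IV).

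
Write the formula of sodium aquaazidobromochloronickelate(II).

Na[NiBrCl(H2O)(N3)]

Ligands: 1 aqua (H2O, neutral), 1 bromo (Br, -1), 1 chloro (Cl, -1), 1 azido (N3, -1). Ligand charge sum = -3.
Charge balance with sodium (+1) requires 1 complex ion per 1 sodium.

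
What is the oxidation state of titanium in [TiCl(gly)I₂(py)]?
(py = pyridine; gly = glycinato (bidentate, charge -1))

+4

No counter-ion: the bracketed complex is neutral.
Ligand charges: 1×py neutral; 1×Cl = -1; 1×gly = -1; 2×I = -2; sum -4.
Ti + (-4) = 0 ⇒ Ti is +4.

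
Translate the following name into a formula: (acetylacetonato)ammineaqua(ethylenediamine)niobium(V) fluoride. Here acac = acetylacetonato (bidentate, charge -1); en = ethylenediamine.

[Nb(acac)(en)(H2O)(NH3)]F4

Ligands: 1 acetylacetonato (acac, -1), 1 ammine (NH3, neutral), 1 aqua (H2O, neutral), 1 ethylenediamine (en, neutral). Ligand charge sum = -1.
With Nb in oxidation state +5, the complex ion is [Nb...]^4+.
Charge balance with fluoride (-1) requires 1 complex ion per 4 fluoride.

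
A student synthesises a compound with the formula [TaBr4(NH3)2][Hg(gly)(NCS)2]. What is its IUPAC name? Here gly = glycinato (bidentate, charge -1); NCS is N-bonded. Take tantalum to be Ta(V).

Ta is given as +5; the cation's ligand charges sum to -4, so the complex cation is 1+.
A 1:1 salt means the anion carries the equal and opposite charge, 1−.
Anion: ligand charges sum to -3; for the ion to be 1−, Hg = +2.

diamminetetrabromotantalum(V) (glycinato)diisothiocyanatomercurate(II)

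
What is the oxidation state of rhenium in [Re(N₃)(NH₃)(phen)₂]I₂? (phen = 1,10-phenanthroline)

2 iodide outside the brackets (-1 each) → the complex ion is 2+.
Ligand charges: 1×N3 = -1; 2×phen neutral; 1×NH3 neutral; sum -1.
Re + (-1) = 2+ ⇒ Re is +3.

+3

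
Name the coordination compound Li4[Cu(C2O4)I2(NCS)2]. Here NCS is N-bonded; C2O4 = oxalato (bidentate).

The 4 lithium counter-ions carry a total charge of +4, so each complex ion is 4−.
Ligand charges: 2×iodo (-1 each), 2×isothiocyanato (-1 each), 1×oxalato (-2 each); total -6. So Cu + (-6) = 4−, giving Cu = +2.
Ligands are named alphabetically: iodo before isothiocyanato before oxalato.
The complex ion is anionic, so copper takes the -ate form cuprate(II).

lithium diiododiisothiocyanatooxalatocuprate(II)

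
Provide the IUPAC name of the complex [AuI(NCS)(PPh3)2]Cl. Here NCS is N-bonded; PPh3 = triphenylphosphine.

The 1 chloride counter-ion carries a total charge of -1, so each complex ion is 1+.
Ligand charges: 1×isothiocyanato (-1 each), 2×triphenylphosphine (neutral), 1×iodo (-1 each); total -2. So Au + (-2) = 1+, giving Au = +3.
Ligands are named alphabetically: iodo before isothiocyanato before triphenylphosphine.

iodoisothiocyanatobis(triphenylphosphine)gold(III) chloride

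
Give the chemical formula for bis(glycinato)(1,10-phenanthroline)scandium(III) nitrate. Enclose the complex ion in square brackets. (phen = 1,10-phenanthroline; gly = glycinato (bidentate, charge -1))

[Sc(gly)2(phen)]NO3

Ligands: 1 1,10-phenanthroline (phen, neutral), 2 glycinato (gly, -1). Ligand charge sum = -2.
With Sc in oxidation state +3, the complex ion is [Sc...]^1+.
Charge balance with nitrate (-1) requires 1 complex ion per 1 nitrate.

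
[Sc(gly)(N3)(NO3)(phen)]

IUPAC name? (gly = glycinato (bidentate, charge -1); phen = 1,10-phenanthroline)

azido(glycinato)nitrato(1,10-phenanthroline)scandium(III)

There is no counter-ion, so the complex is neutral overall.
Ligand charges: 1×azido (-1 each), 1×nitrato (-1 each), 1×glycinato (-1 each), 1×1,10-phenanthroline (neutral); total -3. So Sc + (-3) = 0, giving Sc = +3.
Ligands are named alphabetically: azido before glycinato before nitrato before phenanthroline.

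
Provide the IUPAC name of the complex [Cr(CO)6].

There is no counter-ion, so the complex is neutral overall.
Ligand charges: 6×carbonyl (neutral); total 0. So Cr + (0) = 0, giving Cr = 0.

hexacarbonylchromium(0)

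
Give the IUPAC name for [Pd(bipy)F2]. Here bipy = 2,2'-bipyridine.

(2,2'-bipyridine)difluoropalladium(II)

There is no counter-ion, so the complex is neutral overall.
Ligand charges: 2×fluoro (-1 each), 1×2,2'-bipyridine (neutral); total -2. So Pd + (-2) = 0, giving Pd = +2.
Ligands are named alphabetically: bipyridine before fluoro.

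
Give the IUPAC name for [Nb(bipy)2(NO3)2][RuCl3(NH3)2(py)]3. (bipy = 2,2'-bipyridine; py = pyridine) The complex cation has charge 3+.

bis(2,2'-bipyridine)dinitratoniobium(V) diamminetrichloro(pyridine)ruthenate(II)

The complex cation is given as 3+; its ligand charges sum to -2, so Nb = +5.
With 3 anions per cation, each anion must be 3/3 = 1−.
Anion: ligand charges sum to -3; for the ion to be 1−, Ru = +2.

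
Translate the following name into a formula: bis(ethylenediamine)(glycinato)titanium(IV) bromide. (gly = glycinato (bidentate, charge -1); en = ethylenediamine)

[Ti(en)2(gly)]Br3

Ligands: 1 glycinato (gly, -1), 2 ethylenediamine (en, neutral). Ligand charge sum = -1.
With Ti in oxidation state +4, the complex ion is [Ti...]^3+.
Charge balance with bromide (-1) requires 1 complex ion per 3 bromide.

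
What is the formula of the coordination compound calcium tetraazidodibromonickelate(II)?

Ca2[NiBr2(N3)4]

Ligands: 2 bromo (Br, -1), 4 azido (N3, -1). Ligand charge sum = -6.
Charge balance with calcium (+2) requires 1 complex ion per 2 calcium.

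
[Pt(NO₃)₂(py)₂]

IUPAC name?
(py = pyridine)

dinitratobis(pyridine)platinum(II)

There is no counter-ion, so the complex is neutral overall.
Ligand charges: 2×nitrato (-1 each), 2×pyridine (neutral); total -2. So Pt + (-2) = 0, giving Pt = +2.
Ligands are named alphabetically: nitrato before pyridine.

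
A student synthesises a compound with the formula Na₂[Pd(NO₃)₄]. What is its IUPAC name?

The 2 sodium counter-ions carry a total charge of +2, so each complex ion is 2−.
Ligand charges: 4×nitrato (-1 each); total -4. So Pd + (-4) = 2−, giving Pd = +2.
The complex ion is anionic, so palladium takes the -ate form palladate(II).

sodium tetranitratopalladate(II)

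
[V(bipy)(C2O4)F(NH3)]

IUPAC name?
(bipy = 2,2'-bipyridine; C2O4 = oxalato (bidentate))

There is no counter-ion, so the complex is neutral overall.
Ligand charges: 1×2,2'-bipyridine (neutral), 1×ammine (neutral), 1×oxalato (-2 each), 1×fluoro (-1 each); total -3. So V + (-3) = 0, giving V = +3.
Ligands are named alphabetically: ammine before bipyridine before fluoro before oxalato.

ammine(2,2'-bipyridine)fluorooxalatovanadium(III)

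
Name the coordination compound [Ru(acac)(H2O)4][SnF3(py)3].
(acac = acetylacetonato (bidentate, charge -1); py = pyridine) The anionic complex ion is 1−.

Both ions are complex: the cation is named first with the plain metal name, the anion second with the -ate form; each ion's ligands are alphabetised independently.
The complex anion is given as 1−; its ligand charges sum to -3, so Sn = +2.
A 1:1 salt means the cation carries the equal and opposite charge, 1+.
Cation: ligand charges sum to -1; for the ion to be 1+, Ru = +2.

(acetylacetonato)tetraaquaruthenium(II) trifluorotris(pyridine)stannate(II)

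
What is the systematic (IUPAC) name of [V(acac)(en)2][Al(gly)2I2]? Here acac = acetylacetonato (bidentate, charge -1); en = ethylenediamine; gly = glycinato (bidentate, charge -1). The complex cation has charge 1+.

(acetylacetonato)bis(ethylenediamine)vanadium(II) bis(glycinato)diiodoaluminate(III)

The complex cation is given as 1+; its ligand charges sum to -1, so V = +2.
A 1:1 salt means the anion carries the equal and opposite charge, 1−.
Anion: ligand charges sum to -4; for the ion to be 1−, Al = +3.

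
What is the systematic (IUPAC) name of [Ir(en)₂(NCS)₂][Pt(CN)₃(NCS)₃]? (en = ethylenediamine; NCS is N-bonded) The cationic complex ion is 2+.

Both ions are complex: the cation is named first with the plain metal name, the anion second with the -ate form; each ion's ligands are alphabetised independently.
The complex cation is given as 2+; its ligand charges sum to -2, so Ir = +4.
A 1:1 salt means the anion carries the equal and opposite charge, 2−.
Anion: ligand charges sum to -6; for the ion to be 2−, Pt = +4.

bis(ethylenediamine)diisothiocyanatoiridium(IV) tricyanotriisothiocyanatoplatinate(IV)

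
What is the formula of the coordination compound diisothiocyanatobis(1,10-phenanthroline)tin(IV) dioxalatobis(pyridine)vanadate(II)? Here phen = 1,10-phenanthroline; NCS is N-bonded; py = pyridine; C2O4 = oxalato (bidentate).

[Sn(NCS)2(phen)2][V(C2O4)2(py)2]

Cation [Sn…]: ligand charges -2, Sn(IV) ⇒ ion charge 2+.
Anion [V…]: ligand charges -4, V(II) ⇒ ion charge 2−.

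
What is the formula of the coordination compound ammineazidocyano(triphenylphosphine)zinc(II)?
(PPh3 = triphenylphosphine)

[Zn(CN)(N3)(NH3)(PPh3)]

Ligands: 1 ammine (NH3, neutral), 1 cyano (CN, -1), 1 azido (N3, -1), 1 triphenylphosphine (PPh3, neutral). Ligand charge sum = -2.
With Zn in oxidation state +2, the complex ion is [Zn...].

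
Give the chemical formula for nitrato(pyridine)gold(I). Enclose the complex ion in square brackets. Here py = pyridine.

[Au(NO3)(py)]

Ligands: 1 pyridine (py, neutral), 1 nitrato (NO3, -1). Ligand charge sum = -1.
With Au in oxidation state +1, the complex ion is [Au...].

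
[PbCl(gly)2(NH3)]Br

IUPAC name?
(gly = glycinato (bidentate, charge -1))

The 1 bromide counter-ion carries a total charge of -1, so each complex ion is 1+.
Ligand charges: 1×ammine (neutral), 1×chloro (-1 each), 2×glycinato (-1 each); total -3. So Pb + (-3) = 1+, giving Pb = +4.
Ligands are named alphabetically: ammine before chloro before glycinato.

amminechlorobis(glycinato)lead(IV) bromide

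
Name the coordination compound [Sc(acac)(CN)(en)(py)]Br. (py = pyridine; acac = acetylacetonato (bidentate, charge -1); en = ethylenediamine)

The 1 bromide counter-ion carries a total charge of -1, so each complex ion is 1+.
Ligand charges: 1×pyridine (neutral), 1×cyano (-1 each), 1×acetylacetonato (-1 each), 1×ethylenediamine (neutral); total -2. So Sc + (-2) = 1+, giving Sc = +3.
Ligands are named alphabetically: acetylacetonato before cyano before ethylenediamine before pyridine.

(acetylacetonato)cyano(ethylenediamine)(pyridine)scandium(III) bromide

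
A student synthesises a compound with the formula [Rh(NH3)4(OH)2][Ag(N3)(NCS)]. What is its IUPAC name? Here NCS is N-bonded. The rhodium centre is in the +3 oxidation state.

Rh is given as +3; the cation's ligand charges sum to -2, so the complex cation is 1+.
A 1:1 salt means the anion carries the equal and opposite charge, 1−.
Anion: ligand charges sum to -2; for the ion to be 1−, Ag = +1.

tetraamminedihydroxorhodium(III) azidoisothiocyanatoargentate(I)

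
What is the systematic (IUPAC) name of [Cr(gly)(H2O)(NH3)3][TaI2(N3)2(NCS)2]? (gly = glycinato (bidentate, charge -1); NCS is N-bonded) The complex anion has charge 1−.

The complex anion is given as 1−; its ligand charges sum to -6, so Ta = +5.
A 1:1 salt means the cation carries the equal and opposite charge, 1+.
Cation: ligand charges sum to -1; for the ion to be 1+, Cr = +2.

triammineaqua(glycinato)chromium(II) diazidodiiododiisothiocyanatotantalate(V)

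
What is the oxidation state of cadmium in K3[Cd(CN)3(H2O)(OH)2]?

3 potassium outside the brackets (+1 each) → the complex ion is 3−.
Ligand charges: 1×H2O neutral; 2×OH = -2; 3×CN = -3; sum -5.
Cd + (-5) = 3− ⇒ Cd is +2.

+2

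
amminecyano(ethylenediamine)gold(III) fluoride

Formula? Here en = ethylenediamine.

Ligands: 1 cyano (CN, -1), 1 ethylenediamine (en, neutral), 1 ammine (NH3, neutral). Ligand charge sum = -1.
Charge balance with fluoride (-1) requires 1 complex ion per 2 fluoride.

[Au(CN)(en)(NH3)]F2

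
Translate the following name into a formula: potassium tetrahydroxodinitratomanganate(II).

K4[Mn(NO3)2(OH)4]

Ligands: 4 hydroxo (OH, -1), 2 nitrato (NO3, -1). Ligand charge sum = -6.
Charge balance with potassium (+1) requires 1 complex ion per 4 potassium.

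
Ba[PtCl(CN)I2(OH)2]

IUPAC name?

barium chlorocyanodihydroxodiiodoplatinate(IV)

The 1 barium counter-ion carries a total charge of +2, so each complex ion is 2−.
Ligand charges: 1×cyano (-1 each), 2×hydroxo (-1 each), 2×iodo (-1 each), 1×chloro (-1 each); total -6. So Pt + (-6) = 2−, giving Pt = +4.
Ligands are named alphabetically: chloro before cyano before hydroxo before iodo.
The complex ion is anionic, so platinum takes the -ate form platinate(IV).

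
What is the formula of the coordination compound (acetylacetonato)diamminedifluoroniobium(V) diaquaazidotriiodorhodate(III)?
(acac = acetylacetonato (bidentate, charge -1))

[Nb(acac)F2(NH3)2][Rh(H2O)2I3(N3)]2

Cation [Nb…]: ligand charges -3, Nb(V) ⇒ ion charge 2+.
Anion [Rh…]: ligand charges -4, Rh(III) ⇒ ion charge 1−.
One 2+ cation requires 2 of the 1− anion.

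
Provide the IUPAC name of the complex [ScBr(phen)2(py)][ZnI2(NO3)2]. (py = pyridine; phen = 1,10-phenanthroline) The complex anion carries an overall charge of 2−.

Both ions are complex: the cation is named first with the plain metal name, the anion second with the -ate form; each ion's ligands are alphabetised independently.
The complex anion is given as 2−; its ligand charges sum to -4, so Zn = +2.
A 1:1 salt means the cation carries the equal and opposite charge, 2+.
Cation: ligand charges sum to -1; for the ion to be 2+, Sc = +3.

bromobis(1,10-phenanthroline)(pyridine)scandium(III) diiododinitratozincate(II)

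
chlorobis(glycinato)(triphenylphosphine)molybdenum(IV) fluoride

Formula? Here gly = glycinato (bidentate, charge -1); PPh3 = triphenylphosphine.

[MoCl(gly)2(PPh3)]F

Ligands: 2 glycinato (gly, -1), 1 triphenylphosphine (PPh3, neutral), 1 chloro (Cl, -1). Ligand charge sum = -3.
Charge balance with fluoride (-1) requires 1 complex ion per 1 fluoride.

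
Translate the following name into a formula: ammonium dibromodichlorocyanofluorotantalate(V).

NH4[TaBr2Cl2(CN)F]

Ligands: 2 chloro (Cl, -1), 1 fluoro (F, -1), 1 cyano (CN, -1), 2 bromo (Br, -1). Ligand charge sum = -6.
Charge balance with ammonium (+1) requires 1 complex ion per 1 ammonium.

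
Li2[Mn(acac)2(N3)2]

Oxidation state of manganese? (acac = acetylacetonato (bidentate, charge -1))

2 lithium outside the brackets (+1 each) → the complex ion is 2−.
Ligand charges: 2×acac = -2; 2×N3 = -2; sum -4.
Mn + (-4) = 2− ⇒ Mn is +2.

+2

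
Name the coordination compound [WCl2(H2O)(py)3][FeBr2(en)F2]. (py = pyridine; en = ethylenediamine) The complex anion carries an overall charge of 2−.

Both ions are complex: the cation is named first with the plain metal name, the anion second with the -ate form; each ion's ligands are alphabetised independently.
The complex anion is given as 2−; its ligand charges sum to -4, so Fe = +2.
A 1:1 salt means the cation carries the equal and opposite charge, 2+.
Cation: ligand charges sum to -2; for the ion to be 2+, W = +4.

aquadichlorotris(pyridine)tungsten(IV) dibromo(ethylenediamine)difluoroferrate(II)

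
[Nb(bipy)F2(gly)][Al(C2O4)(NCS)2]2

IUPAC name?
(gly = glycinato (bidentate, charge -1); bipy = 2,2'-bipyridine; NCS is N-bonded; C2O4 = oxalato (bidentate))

(2,2'-bipyridine)difluoro(glycinato)niobium(V) diisothiocyanatooxalatoaluminate(III)

Aluminium is always +3 in its complexes; the anion's ligand charges sum to -4, so the complex anion is 1−.
With 2 anions per cation, the cation must be 2×1 = 2+.
Cation: ligand charges sum to -3; for the ion to be 2+, Nb = +5.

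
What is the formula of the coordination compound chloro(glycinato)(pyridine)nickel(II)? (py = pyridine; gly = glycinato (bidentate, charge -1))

Ligands: 1 pyridine (py, neutral), 1 chloro (Cl, -1), 1 glycinato (gly, -1). Ligand charge sum = -2.
With Ni in oxidation state +2, the complex ion is [Ni...].

[NiCl(gly)(py)]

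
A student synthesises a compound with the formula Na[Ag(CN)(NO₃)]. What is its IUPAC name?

The 1 sodium counter-ion carries a total charge of +1, so each complex ion is 1−.
Ligand charges: 1×cyano (-1 each), 1×nitrato (-1 each); total -2. So Ag + (-2) = 1−, giving Ag = +1.
Ligands are named alphabetically: cyano before nitrato.
The complex ion is anionic, so silver takes the -ate form argentate(I).

sodium cyanonitratoargentate(I)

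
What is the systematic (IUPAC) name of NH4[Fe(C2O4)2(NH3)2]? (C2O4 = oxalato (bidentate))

ammonium diamminedioxalatoferrate(III)

The 1 ammonium counter-ion carries a total charge of +1, so each complex ion is 1−.
Ligand charges: 2×ammine (neutral), 2×oxalato (-2 each); total -4. So Fe + (-4) = 1−, giving Fe = +3.
The complex ion is anionic, so iron takes the -ate form ferrate(III).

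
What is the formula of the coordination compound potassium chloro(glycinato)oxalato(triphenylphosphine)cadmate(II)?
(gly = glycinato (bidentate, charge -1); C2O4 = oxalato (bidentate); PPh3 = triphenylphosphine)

Ligands: 1 chloro (Cl, -1), 1 glycinato (gly, -1), 1 oxalato (C2O4, -2), 1 triphenylphosphine (PPh3, neutral). Ligand charge sum = -4.
With Cd in oxidation state +2, the complex ion is [Cd...]^2−.
Charge balance with potassium (+1) requires 1 complex ion per 2 potassium.

K2[Cd(C2O4)Cl(gly)(PPh3)]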